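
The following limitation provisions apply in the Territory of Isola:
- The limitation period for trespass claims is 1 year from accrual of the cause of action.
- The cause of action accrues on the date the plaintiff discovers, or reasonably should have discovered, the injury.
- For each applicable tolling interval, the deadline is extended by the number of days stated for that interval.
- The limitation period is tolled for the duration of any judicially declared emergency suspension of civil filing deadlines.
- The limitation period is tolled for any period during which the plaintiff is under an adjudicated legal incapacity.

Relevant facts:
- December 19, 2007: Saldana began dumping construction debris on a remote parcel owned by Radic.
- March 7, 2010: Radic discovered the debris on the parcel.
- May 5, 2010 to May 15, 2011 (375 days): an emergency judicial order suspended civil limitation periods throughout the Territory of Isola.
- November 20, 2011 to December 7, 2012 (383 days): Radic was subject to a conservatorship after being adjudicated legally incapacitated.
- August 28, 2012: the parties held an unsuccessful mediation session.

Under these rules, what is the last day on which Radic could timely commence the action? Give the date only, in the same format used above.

April 3, 2013

Under the discovery rule, the claim accrued on March 7, 2010, when Radic discovered the injury — not on the December 19, 2007 date of the underlying act.
The untolled deadline — 1 year after March 7, 2010 — is March 7, 2011.
The emergency suspension of filing deadlines from May 5, 2010 to May 15, 2011 tolled the period for 375 days, extending the deadline to March 16, 2012.
The period was tolled for 383 days by the plaintiff's legal incapacity (November 20, 2011 to December 7, 2012), pushing the deadline to April 3, 2013.
Nothing else in the chronology tolls or restarts the period.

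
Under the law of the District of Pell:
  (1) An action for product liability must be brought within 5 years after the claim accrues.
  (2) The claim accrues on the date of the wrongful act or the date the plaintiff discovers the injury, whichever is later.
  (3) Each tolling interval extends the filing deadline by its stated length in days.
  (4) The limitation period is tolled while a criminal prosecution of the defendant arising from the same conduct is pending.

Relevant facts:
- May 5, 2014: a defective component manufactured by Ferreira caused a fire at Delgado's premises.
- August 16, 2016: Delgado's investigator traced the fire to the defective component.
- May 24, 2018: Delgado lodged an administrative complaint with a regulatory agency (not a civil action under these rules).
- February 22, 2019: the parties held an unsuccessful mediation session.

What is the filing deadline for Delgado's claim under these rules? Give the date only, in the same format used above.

The claim accrued on August 16, 2016 — the later of the May 5, 2014 act and the August 16, 2016 discovery.
The untolled deadline — 5 years after August 16, 2016 — is August 16, 2021.
Nothing else in the chronology tolls or restarts the period.

August 16, 2021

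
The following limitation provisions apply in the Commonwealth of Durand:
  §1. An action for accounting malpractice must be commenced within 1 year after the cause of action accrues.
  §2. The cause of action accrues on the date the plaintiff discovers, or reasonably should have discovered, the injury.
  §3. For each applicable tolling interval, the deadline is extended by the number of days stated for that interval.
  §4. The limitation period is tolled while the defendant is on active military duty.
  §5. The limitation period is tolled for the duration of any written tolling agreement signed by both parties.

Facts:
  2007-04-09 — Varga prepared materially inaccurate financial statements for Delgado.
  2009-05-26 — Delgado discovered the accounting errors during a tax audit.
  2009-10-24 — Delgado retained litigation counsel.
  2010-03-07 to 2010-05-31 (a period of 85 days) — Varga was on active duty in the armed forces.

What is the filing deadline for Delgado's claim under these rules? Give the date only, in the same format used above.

2010-08-19

Under the discovery rule, the claim accrued on 2009-05-26, when Delgado discovered the injury — not on the 2007-04-09 date of the underlying act.
1 year from 2009-05-26 is 2010-05-26.
The defendant's active military service from 2010-03-07 to 2010-05-31 tolled the period for 85 days, extending the deadline to 2010-08-19.
Nothing else in the chronology tolls or restarts the period.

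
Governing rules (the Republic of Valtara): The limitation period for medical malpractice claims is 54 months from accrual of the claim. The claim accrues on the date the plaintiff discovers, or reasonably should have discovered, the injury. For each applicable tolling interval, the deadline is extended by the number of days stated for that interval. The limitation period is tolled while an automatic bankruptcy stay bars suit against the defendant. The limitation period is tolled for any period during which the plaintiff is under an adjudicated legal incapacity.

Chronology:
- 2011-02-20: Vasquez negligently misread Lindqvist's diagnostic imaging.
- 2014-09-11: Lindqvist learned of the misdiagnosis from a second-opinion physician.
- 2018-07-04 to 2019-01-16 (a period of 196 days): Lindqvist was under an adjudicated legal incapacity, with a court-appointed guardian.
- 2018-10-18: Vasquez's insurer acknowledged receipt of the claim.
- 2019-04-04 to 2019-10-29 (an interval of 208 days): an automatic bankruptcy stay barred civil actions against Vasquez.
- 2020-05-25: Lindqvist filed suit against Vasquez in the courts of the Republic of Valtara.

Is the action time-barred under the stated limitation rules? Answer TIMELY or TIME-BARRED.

Under the discovery rule, the claim accrued on 2014-09-11, when Lindqvist discovered the injury — not on the 2011-02-20 date of the underlying act.
The untolled deadline — 54 months after 2014-09-11 — is 2019-03-11.
Because the plaintiff's legal incapacity ran from 2018-07-04 to 2019-01-16, the deadline is extended by 196 days to 2019-09-23.
The period was tolled for 208 days by the automatic bankruptcy stay (2019-04-04 to 2019-10-29), pushing the deadline to 2020-04-18.
None of the other events listed affects the running of the period under the stated rules.
Filing on 2020-05-25 missed the 2020-04-18 deadline — the action is time-barred.

TIME-BARRED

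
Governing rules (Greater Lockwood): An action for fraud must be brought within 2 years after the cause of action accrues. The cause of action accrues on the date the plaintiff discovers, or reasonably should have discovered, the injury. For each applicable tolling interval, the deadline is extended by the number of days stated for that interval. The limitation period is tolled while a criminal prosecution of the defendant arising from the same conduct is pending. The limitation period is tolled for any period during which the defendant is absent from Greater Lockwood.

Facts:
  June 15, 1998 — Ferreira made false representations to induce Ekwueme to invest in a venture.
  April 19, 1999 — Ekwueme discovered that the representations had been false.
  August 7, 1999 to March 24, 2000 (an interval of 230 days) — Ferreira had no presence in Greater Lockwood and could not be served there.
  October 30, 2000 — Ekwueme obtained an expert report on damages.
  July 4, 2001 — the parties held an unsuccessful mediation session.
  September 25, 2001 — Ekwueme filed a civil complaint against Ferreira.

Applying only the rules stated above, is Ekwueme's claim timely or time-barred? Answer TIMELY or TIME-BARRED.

TIMELY

Accrual is tied to discovery, so the period began on April 19, 1999 rather than on June 15, 1998 when the act occurred.
2 years from April 19, 1999 is April 19, 2001.
The period was tolled for 230 days by the defendant's absence from the jurisdiction (August 7, 1999 to March 24, 2000), pushing the deadline to December 5, 2001.
None of the other events listed affects the running of the period under the stated rules.
Ekwueme filed on September 25, 2001, before the December 5, 2001 deadline, so the action is timely.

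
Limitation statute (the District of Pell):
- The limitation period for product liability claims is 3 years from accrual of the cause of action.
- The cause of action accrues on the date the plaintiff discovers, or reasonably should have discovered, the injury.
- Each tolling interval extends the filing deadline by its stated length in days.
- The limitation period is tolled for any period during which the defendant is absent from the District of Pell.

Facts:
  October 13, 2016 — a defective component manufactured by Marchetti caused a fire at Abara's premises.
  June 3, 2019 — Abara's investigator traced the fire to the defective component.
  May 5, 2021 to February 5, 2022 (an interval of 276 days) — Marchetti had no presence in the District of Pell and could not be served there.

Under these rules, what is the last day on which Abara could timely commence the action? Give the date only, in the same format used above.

March 6, 2023

Accrual is tied to discovery, so the period began on June 3, 2019 rather than on October 13, 2016 when the act occurred.
Adding the 3 years base period to June 3, 2019 gives a deadline of June 3, 2022, before any tolling.
The period was tolled for 276 days by the defendant's absence from the jurisdiction (May 5, 2021 to February 5, 2022), pushing the deadline to March 6, 2023.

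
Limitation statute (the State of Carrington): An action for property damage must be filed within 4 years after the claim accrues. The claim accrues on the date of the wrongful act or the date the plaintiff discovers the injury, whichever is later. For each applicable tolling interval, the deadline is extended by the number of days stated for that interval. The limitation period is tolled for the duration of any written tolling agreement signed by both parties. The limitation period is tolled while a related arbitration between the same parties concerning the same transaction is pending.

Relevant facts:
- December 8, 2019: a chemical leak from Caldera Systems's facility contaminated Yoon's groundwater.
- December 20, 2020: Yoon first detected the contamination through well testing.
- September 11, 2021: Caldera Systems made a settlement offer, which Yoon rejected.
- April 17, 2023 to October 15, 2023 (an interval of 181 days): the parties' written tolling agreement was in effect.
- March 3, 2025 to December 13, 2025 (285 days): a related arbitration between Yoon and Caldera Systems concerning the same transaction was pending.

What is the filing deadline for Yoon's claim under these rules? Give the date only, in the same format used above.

Because discovery on December 20, 2020 post-dates the December 8, 2019 act, accrual under the later-of rule falls on December 20, 2020.
Adding the 4 years base period to December 20, 2020 gives a deadline of December 20, 2024, before any tolling.
The written tolling agreement from April 17, 2023 to October 15, 2023 tolled the period for 181 days, extending the deadline to June 19, 2025.
The period was tolled for 285 days by the pending related arbitration (March 3, 2025 to December 13, 2025), pushing the deadline to March 31, 2026.
Nothing else in the chronology tolls or restarts the period.

March 31, 2026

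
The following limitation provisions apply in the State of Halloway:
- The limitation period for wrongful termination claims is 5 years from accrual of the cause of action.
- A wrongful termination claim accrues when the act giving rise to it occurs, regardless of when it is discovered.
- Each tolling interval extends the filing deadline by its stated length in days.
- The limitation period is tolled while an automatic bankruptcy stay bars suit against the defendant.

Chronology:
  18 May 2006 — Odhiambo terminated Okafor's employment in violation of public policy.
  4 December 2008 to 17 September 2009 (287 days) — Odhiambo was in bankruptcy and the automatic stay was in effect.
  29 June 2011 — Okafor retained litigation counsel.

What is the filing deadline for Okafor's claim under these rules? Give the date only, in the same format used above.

29 February 2012

The cause of action accrued on 18 May 2006, the date of the act.
The untolled deadline — 5 years after 18 May 2006 — is 18 May 2011.
The automatic bankruptcy stay from 4 December 2008 to 17 September 2009 tolled the period for 287 days, extending the deadline to 29 February 2012.
None of the other events listed affects the running of the period under the stated rules.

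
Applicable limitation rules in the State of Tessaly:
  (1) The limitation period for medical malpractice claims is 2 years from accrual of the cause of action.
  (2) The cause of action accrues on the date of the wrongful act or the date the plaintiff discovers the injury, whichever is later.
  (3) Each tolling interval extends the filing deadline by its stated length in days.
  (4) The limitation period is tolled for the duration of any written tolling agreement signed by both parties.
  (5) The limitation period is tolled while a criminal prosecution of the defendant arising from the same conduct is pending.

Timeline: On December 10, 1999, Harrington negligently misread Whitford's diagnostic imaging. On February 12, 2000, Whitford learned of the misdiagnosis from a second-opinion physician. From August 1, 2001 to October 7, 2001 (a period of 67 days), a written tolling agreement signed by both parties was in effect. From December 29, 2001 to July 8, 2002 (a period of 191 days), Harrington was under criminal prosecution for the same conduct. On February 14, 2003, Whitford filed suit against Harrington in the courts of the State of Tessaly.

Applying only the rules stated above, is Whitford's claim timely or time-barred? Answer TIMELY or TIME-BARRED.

TIME-BARRED

Taking the later of the act (December 10, 1999) and discovery (February 12, 2000), the claim accrued on February 12, 2000.
2 years from February 12, 2000 is February 12, 2002.
Because the written tolling agreement ran from August 1, 2001 to October 7, 2001, the deadline is extended by 67 days to April 20, 2002.
Because the pending criminal prosecution ran from December 29, 2001 to July 8, 2002, the deadline is extended by 191 days to October 28, 2002.
Filing on February 14, 2003 missed the October 28, 2002 deadline — the action is time-barred.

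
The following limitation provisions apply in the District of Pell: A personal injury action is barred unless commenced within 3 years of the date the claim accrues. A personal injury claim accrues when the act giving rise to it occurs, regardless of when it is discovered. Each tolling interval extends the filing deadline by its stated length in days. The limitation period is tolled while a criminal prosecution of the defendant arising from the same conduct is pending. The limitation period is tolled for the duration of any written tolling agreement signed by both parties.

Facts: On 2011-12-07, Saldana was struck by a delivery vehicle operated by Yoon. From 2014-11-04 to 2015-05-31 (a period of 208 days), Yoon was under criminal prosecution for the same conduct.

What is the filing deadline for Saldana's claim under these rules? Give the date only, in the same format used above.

The claim accrued on 2011-12-07, the date of the act.
3 years from 2011-12-07 is 2014-12-07.
The period was tolled for 208 days by the pending criminal prosecution (2014-11-04 to 2015-05-31), pushing the deadline to 2015-07-03.

2015-07-03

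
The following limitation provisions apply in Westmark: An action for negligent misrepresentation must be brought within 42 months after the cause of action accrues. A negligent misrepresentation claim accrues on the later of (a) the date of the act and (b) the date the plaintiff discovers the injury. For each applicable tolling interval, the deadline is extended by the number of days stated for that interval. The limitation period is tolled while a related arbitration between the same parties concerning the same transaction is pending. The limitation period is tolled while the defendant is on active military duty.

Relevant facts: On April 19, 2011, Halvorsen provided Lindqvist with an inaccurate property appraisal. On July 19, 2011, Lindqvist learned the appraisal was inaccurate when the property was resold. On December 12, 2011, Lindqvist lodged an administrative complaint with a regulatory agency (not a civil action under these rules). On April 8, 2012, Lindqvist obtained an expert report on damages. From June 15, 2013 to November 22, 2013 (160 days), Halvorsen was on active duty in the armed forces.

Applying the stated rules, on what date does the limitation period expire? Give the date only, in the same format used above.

Taking the later of the act (April 19, 2011) and discovery (July 19, 2011), the claim accrued on July 19, 2011.
The untolled deadline — 42 months after July 19, 2011 — is January 19, 2015.
The defendant's active military service from June 15, 2013 to November 22, 2013 tolled the period for 160 days, extending the deadline to June 28, 2015.
Nothing else in the chronology tolls or restarts the period.

June 28, 2015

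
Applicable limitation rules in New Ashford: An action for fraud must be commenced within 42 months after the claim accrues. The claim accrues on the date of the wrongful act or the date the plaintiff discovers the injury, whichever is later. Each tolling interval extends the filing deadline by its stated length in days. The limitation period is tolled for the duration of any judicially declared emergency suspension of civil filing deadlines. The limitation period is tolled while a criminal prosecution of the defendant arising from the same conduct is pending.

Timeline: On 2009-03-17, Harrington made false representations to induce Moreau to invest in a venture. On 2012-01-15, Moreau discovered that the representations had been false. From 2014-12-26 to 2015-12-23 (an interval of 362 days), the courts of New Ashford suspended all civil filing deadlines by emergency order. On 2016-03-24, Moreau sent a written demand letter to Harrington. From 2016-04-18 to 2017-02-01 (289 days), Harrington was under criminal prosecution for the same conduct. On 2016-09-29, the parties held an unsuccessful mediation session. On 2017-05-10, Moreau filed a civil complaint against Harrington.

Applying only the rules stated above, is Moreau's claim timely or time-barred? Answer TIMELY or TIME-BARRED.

Because discovery on 2012-01-15 post-dates the 2009-03-17 act, accrual under the later-of rule falls on 2012-01-15.
Adding the 42 months base period to 2012-01-15 gives a deadline of 2015-07-15, before any tolling.
The emergency suspension of filing deadlines from 2014-12-26 to 2015-12-23 tolled the period for 362 days, extending the deadline to 2016-07-11.
Because the pending criminal prosecution ran from 2016-04-18 to 2017-02-01, the deadline is extended by 289 days to 2017-04-26.
None of the other events listed affects the running of the period under the stated rules.
Filing on 2017-05-10 missed the 2017-04-26 deadline — the action is time-barred.

TIME-BARRED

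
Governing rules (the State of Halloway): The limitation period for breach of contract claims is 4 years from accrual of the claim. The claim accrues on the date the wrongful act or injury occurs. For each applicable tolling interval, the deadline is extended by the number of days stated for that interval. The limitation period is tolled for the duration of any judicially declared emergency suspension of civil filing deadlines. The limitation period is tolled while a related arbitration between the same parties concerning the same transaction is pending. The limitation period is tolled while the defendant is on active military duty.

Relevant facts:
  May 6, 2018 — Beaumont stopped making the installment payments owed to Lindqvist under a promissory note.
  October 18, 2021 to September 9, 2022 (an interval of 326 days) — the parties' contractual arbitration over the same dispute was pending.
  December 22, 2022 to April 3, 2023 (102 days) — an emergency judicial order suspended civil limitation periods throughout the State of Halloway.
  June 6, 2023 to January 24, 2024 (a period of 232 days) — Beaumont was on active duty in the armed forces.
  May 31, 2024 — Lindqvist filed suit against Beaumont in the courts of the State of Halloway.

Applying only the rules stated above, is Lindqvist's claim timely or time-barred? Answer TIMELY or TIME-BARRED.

The claim accrued on May 6, 2018, when the wrongful act occurred.
Adding the 4 years base period to May 6, 2018 gives a deadline of May 6, 2022, before any tolling.
Because the pending related arbitration ran from October 18, 2021 to September 9, 2022, the deadline is extended by 326 days to March 28, 2023.
The period was tolled for 102 days by the emergency suspension of filing deadlines (December 22, 2022 to April 3, 2023), pushing the deadline to July 8, 2023.
The period was tolled for 232 days by the defendant's active military service (June 6, 2023 to January 24, 2024), pushing the deadline to February 25, 2024.
The May 31, 2024 filing falls after the February 25, 2024 deadline; the claim is time-barred.

TIME-BARRED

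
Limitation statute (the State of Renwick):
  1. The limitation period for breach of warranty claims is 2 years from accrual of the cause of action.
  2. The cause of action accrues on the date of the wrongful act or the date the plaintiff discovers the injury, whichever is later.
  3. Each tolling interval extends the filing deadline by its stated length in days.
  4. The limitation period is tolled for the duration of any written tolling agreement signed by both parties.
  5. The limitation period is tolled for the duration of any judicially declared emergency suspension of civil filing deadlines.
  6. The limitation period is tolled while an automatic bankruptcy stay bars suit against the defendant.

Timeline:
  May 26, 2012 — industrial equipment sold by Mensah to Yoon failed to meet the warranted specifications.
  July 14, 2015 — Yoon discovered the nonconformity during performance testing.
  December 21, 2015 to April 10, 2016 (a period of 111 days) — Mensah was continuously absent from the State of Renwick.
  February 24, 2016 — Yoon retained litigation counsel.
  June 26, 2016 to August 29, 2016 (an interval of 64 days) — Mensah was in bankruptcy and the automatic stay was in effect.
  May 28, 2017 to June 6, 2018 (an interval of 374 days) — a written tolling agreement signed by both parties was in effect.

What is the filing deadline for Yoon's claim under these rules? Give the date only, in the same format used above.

September 25, 2018

Because discovery on July 14, 2015 post-dates the May 26, 2012 act, accrual under the later-of rule falls on July 14, 2015.
The untolled deadline — 2 years after July 14, 2015 — is July 14, 2017.
Because the automatic bankruptcy stay ran from June 26, 2016 to August 29, 2016, the deadline is extended by 64 days to September 16, 2017.
The period was tolled for 374 days by the written tolling agreement (May 28, 2017 to June 6, 2018), pushing the deadline to September 25, 2018.
Although the defendant's absence ran from December 21, 2015 to April 10, 2016, the stated rules do not make that a tolling event, so it is disregarded.
The other events in the timeline have no effect on the limitation period under the stated rules.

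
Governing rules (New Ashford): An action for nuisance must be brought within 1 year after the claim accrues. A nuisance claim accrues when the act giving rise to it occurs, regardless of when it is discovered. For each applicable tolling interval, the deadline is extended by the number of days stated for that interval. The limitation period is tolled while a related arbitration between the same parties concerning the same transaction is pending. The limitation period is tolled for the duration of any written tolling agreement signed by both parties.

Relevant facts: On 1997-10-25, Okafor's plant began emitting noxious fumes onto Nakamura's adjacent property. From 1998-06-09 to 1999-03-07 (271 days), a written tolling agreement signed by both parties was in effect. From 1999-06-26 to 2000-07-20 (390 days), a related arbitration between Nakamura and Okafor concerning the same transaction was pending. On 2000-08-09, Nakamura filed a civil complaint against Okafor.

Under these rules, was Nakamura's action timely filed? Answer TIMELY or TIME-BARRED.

The claim accrued on 1997-10-25, the date of the act.
1 year from 1997-10-25 is 1998-10-25.
The period was tolled for 271 days by the written tolling agreement (1998-06-09 to 1999-03-07), pushing the deadline to 1999-07-23.
Because the pending related arbitration ran from 1999-06-26 to 2000-07-20, the deadline is extended by 390 days to 2000-08-16.
The 2000-08-09 filing precedes the 2000-08-16 deadline; the claim is timely.

TIMELY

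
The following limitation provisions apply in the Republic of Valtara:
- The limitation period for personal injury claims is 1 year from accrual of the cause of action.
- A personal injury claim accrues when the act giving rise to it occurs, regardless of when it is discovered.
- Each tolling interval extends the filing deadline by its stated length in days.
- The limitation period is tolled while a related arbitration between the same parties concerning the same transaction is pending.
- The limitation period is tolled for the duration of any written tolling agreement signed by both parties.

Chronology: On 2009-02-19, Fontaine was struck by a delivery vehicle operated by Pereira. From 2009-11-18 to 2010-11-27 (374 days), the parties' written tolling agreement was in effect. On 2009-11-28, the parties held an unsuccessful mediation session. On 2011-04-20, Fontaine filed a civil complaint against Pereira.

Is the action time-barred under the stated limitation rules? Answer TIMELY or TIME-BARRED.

TIME-BARRED

The limitation period began to run on 2009-02-19.
1 year from 2009-02-19 is 2010-02-19.
The period was tolled for 374 days by the written tolling agreement (2009-11-18 to 2010-11-27), pushing the deadline to 2011-02-28.
None of the other events listed affects the running of the period under the stated rules.
Fontaine filed on 2011-04-20, after the 2011-02-28 deadline, so the action is time-barred.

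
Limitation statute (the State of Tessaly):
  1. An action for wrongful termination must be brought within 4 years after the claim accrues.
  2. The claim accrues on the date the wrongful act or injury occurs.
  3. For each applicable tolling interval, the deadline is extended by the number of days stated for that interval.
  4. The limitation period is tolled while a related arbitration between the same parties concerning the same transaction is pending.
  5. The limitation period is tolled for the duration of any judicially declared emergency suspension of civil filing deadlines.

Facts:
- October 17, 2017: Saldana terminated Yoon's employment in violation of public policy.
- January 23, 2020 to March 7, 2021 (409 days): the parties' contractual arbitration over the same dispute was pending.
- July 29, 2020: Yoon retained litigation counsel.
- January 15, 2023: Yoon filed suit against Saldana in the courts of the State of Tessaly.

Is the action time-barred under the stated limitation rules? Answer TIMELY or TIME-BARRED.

The limitation period began to run on October 17, 2017.
4 years from October 17, 2017 is October 17, 2021.
The period was tolled for 409 days by the pending related arbitration (January 23, 2020 to March 7, 2021), pushing the deadline to November 30, 2022.
The other events in the timeline have no effect on the limitation period under the stated rules.
The January 15, 2023 filing falls after the November 30, 2022 deadline; the claim is time-barred.

TIME-BARRED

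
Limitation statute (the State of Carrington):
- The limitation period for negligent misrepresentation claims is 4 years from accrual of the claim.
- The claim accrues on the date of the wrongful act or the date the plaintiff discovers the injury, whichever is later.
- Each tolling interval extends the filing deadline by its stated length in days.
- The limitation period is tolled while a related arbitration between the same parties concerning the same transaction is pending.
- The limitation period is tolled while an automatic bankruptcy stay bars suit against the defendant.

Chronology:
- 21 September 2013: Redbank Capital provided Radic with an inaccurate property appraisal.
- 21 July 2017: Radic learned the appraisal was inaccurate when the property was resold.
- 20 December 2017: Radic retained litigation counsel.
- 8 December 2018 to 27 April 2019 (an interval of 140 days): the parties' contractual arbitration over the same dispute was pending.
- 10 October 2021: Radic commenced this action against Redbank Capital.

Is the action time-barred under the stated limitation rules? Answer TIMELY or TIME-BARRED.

Taking the later of the act (21 September 2013) and discovery (21 July 2017), the claim accrued on 21 July 2017.
4 years from 21 July 2017 is 21 July 2021.
Because the pending related arbitration ran from 8 December 2018 to 27 April 2019, the deadline is extended by 140 days to 8 December 2021.
The other events in the timeline have no effect on the limitation period under the stated rules.
Filing on 10 October 2021 beat the 8 December 2021 deadline — the action is timely.

TIMELY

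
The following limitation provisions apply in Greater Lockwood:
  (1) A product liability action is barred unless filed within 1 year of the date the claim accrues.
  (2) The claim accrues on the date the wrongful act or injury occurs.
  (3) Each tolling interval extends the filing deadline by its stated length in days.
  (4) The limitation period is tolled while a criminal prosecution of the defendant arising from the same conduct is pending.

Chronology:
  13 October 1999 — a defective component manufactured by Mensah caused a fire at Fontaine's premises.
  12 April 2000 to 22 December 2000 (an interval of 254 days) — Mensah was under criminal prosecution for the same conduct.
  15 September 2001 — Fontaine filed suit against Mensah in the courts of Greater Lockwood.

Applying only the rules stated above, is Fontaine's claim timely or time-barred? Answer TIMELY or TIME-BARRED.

The limitation period began to run on 13 October 1999.
Adding the 1 year base period to 13 October 1999 gives a deadline of 13 October 2000, before any tolling.
The pending criminal prosecution from 12 April 2000 to 22 December 2000 tolled the period for 254 days, extending the deadline to 24 June 2001.
The 15 September 2001 filing falls after the 24 June 2001 deadline; the claim is time-barred.

TIME-BARRED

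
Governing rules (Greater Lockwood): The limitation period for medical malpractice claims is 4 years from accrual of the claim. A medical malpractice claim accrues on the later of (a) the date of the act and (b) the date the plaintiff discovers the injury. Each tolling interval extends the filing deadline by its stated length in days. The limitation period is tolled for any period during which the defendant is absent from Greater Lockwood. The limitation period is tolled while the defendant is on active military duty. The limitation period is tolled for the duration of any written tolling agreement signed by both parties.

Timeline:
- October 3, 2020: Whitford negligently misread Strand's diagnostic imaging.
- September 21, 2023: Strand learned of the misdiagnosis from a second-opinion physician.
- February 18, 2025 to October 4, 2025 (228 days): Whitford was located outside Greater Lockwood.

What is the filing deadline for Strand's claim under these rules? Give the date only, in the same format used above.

May 6, 2028

Taking the later of the act (October 3, 2020) and discovery (September 21, 2023), the claim accrued on September 21, 2023.
Adding the 4 years base period to September 21, 2023 gives a deadline of September 21, 2027, before any tolling.
Because the defendant's absence from the jurisdiction ran from February 18, 2025 to October 4, 2025, the deadline is extended by 228 days to May 6, 2028.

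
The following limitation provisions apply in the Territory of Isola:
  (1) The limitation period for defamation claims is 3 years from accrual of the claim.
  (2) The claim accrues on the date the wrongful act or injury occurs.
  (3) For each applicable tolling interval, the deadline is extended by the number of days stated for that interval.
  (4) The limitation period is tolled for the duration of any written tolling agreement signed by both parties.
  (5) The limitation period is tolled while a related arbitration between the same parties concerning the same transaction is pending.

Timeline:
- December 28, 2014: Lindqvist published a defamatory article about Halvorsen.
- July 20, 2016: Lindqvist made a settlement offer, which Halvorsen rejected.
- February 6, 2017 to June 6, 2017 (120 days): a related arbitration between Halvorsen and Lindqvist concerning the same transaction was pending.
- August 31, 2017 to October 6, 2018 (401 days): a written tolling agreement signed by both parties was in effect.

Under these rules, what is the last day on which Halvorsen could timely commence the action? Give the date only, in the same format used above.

June 2, 2019

The limitation period began to run on December 28, 2014.
The untolled deadline — 3 years after December 28, 2014 — is December 28, 2017.
The pending related arbitration from February 6, 2017 to June 6, 2017 tolled the period for 120 days, extending the deadline to April 27, 2018.
Because the written tolling agreement ran from August 31, 2017 to October 6, 2018, the deadline is extended by 401 days to June 2, 2019.
Nothing else in the chronology tolls or restarts the period.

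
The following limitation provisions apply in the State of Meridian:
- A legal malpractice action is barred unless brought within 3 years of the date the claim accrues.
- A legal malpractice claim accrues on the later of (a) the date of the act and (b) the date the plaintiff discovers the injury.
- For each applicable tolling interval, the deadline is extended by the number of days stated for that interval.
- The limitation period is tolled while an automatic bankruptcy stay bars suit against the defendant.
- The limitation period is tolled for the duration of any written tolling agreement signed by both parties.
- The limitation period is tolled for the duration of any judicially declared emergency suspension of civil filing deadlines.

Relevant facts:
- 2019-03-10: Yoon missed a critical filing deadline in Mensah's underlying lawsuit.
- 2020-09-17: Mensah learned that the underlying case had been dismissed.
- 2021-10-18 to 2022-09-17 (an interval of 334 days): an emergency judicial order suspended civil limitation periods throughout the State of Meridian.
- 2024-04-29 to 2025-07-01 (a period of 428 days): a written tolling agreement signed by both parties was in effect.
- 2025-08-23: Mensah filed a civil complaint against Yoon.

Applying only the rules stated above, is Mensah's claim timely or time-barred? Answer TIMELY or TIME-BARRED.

Taking the later of the act (2019-03-10) and discovery (2020-09-17), the claim accrued on 2020-09-17.
3 years from 2020-09-17 is 2023-09-17.
The period was tolled for 334 days by the emergency suspension of filing deadlines (2021-10-18 to 2022-09-17), pushing the deadline to 2024-08-16.
The period was tolled for 428 days by the written tolling agreement (2024-04-29 to 2025-07-01), pushing the deadline to 2025-10-18.
Filing on 2025-08-23 beat the 2025-10-18 deadline — the action is timely.

TIMELY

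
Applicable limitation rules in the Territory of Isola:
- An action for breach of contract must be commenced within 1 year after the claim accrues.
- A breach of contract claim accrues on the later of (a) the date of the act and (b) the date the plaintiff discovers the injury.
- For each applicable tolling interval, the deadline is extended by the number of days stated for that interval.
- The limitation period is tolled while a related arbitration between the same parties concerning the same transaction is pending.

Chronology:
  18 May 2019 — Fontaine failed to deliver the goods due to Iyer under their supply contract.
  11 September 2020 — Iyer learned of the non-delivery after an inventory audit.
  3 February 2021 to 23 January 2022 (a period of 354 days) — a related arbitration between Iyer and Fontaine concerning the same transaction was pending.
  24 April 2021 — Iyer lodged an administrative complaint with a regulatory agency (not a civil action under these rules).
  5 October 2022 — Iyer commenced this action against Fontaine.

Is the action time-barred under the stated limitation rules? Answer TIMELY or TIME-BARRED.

Taking the later of the act (18 May 2019) and discovery (11 September 2020), the claim accrued on 11 September 2020.
The untolled deadline — 1 year after 11 September 2020 — is 11 September 2021.
Because the pending related arbitration ran from 3 February 2021 to 23 January 2022, the deadline is extended by 354 days to 31 August 2022.
None of the other events listed affects the running of the period under the stated rules.
The 5 October 2022 filing falls after the 31 August 2022 deadline; the claim is time-barred.

TIME-BARRED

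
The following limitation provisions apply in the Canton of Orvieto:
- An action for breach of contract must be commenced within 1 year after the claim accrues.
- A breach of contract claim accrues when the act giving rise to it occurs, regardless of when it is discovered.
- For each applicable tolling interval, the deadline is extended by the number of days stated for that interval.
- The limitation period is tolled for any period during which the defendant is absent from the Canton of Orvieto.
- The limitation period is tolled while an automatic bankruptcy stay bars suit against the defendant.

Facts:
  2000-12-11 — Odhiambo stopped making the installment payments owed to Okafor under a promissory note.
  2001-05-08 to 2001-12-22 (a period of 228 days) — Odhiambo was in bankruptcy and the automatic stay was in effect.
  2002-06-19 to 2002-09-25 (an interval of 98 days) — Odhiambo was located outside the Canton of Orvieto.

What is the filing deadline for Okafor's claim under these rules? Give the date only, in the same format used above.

2002-11-02

The claim accrued on 2000-12-11, the date of the act.
1 year from 2000-12-11 is 2001-12-11.
Because the automatic bankruptcy stay ran from 2001-05-08 to 2001-12-22, the deadline is extended by 228 days to 2002-07-27.
The defendant's absence from the jurisdiction from 2002-06-19 to 2002-09-25 tolled the period for 98 days, extending the deadline to 2002-11-02.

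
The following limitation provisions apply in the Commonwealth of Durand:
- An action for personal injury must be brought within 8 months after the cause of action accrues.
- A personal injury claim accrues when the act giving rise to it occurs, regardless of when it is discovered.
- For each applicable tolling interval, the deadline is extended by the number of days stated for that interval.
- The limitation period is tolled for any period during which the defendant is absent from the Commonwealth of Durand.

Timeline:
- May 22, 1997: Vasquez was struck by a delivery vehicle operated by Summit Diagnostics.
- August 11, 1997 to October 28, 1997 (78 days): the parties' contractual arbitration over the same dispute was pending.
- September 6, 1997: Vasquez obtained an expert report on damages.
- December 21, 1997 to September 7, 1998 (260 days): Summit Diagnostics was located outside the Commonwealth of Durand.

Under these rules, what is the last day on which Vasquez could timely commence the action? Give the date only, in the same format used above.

The cause of action accrued on May 22, 1997, the date of the act.
Adding the 8 months base period to May 22, 1997 gives a deadline of January 22, 1998, before any tolling.
The defendant's absence from the jurisdiction from December 21, 1997 to September 7, 1998 tolled the period for 260 days, extending the deadline to October 9, 1998.
Although a pending arbitration ran from August 11, 1997 to October 28, 1997, the stated rules do not make that a tolling event, so it is disregarded.
None of the other events listed affects the running of the period under the stated rules.

October 9, 1998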